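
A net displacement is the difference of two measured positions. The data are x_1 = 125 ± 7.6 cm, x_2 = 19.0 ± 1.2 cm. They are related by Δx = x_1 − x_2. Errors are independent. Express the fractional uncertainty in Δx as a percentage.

7.26%

Absolute uncertainties add in quadrature for a linear combination:
  (δx_1)² = 57.8;  (δx_2)² = 1.44
δΔx = √(59.2) = 7.69 cm
Δx = 106 cm, so δΔx/Δx = 7.69/106 = 0.0726.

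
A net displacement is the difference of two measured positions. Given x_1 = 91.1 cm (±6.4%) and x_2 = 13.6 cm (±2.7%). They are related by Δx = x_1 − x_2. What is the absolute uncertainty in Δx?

5.84 cm

For a sum/difference, combine absolute errors in quadrature:
  (δx_1)² = 34.0;  (δx_2)² = 0.135
δΔx = √(34.1) = 5.84 cm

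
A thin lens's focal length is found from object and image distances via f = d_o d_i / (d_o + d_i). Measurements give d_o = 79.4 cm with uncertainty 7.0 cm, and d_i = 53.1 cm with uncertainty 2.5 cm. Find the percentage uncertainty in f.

4.52%

∂f/∂d_o = (d_i/(d_o+d_i))² = 0.161;  ∂f/∂d_i = (d_o/(d_o+d_i))² = 0.359
δf = √((∂f/∂d_o · δd_o)² + (∂f/∂d_i · δd_i)²) = √(1.26 + 0.806) = 1.44 cm
f = 31.8 cm, so δf/f = 1.44/31.8 = 0.0452.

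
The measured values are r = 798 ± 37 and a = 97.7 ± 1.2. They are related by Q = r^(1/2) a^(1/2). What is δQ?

Each factor contributes (exponent × relative error)² to (δQ/Q)²:
  (½·δr/r)² = (0.5×0.0464)² = 0.000537;  (½·δa/a)² = (0.5×0.0123)² = 3.77e-05
δQ/Q = √(0.000575) = 0.0240
Q = 279, so δQ = 0.0240 × 279 = 6.70.

6.70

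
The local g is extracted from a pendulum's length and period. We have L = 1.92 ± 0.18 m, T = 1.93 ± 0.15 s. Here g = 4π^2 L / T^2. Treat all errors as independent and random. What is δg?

3.69 m/s^2

g is a product of powers, so relative uncertainties combine in quadrature:
  (1·δL/L)² = (1×0.0938)² = 0.00879;  (-2·δT/T)² = (-2×0.0777)² = 0.0242
δg/g = √(0.0330) = 0.182
g = 20.3 m/s^2, so δg = 0.182 × 20.3 = 3.69 m/s^2.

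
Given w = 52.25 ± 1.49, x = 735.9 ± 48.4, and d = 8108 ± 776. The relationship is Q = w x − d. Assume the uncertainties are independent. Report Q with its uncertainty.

30340 ± 2860

Let p = w·x = 38450. δp/p = √((1·δw/w)² + (1·δx/x)²) = √(0.000813 + 0.00433) = 0.0717, so δp = 2760.
Q = p − d: δQ = √(δp² + δd²) = √(7.6e+06 + 6.02e+05) = 2860
Q = 30340.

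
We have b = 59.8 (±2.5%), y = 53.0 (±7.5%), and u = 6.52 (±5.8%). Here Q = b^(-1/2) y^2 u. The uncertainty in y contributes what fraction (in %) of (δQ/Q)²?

(δQ/Q)² = (−½·δb/b)² + (2·δy/y)² + (1·δu/u)²
  b term: (-0.5×0.0250)² = 0.000156
  y term: (2×0.0750)² = 0.0225
  u term: (1×0.0580)² = 0.00336
Total = 0.0260. Share from y = 0.0225/0.0260 = 0.865.

86.5%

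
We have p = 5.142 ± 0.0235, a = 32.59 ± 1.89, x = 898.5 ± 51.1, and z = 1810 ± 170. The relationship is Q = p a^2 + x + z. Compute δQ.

Let w = p·a^2 = 5461. δw/w = √((1·δp/p)² + (2·δa/a)²) = √(2.09e-05 + 0.0135) = 0.116, so δw = 634.
Q = w + x + z: δQ = √(δw² + δx² + δz²) = √(4.02e+05 + 2610 + 28900) = 658

658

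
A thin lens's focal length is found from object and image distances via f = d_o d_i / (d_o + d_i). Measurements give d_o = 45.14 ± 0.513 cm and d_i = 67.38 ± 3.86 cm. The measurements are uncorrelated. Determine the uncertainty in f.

0.648 cm

∂f/∂d_o = (d_i/(d_o+d_i))² = 0.359;  ∂f/∂d_i = (d_o/(d_o+d_i))² = 0.161
δf = √((∂f/∂d_o · δd_o)² + (∂f/∂d_i · δd_i)²) = √(0.0338 + 0.386) = 0.648 cm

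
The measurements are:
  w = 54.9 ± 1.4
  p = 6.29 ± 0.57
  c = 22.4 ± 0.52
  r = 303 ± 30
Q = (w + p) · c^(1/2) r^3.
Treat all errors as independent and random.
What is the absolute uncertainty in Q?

2.4e+09

Let u = w + p = 61.2. δu = √(δw² + δp²) = √(1.96 + 0.325) = 1.51, so δu/u = 0.0247.
Q is then a monomial in u, c, r:
δQ/Q = √((δu/u)² + (½·δc/c)² + (3·δr/r)²) = √(0.000610 + 0.000135 + 0.0882) = 0.298
Q = 8.06e+09, so δQ = 0.298 × 8.06e+09 = 2.4e+09.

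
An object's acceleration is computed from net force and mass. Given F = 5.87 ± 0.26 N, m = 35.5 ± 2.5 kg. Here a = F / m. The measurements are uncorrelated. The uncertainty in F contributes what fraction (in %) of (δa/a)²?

28.3%

(δa/a)² = (1·δF/F)² + (-1·δm/m)²
  F term: (1×0.0443)² = 0.00196
  m term: (-1×0.0704)² = 0.00496
Total = 0.00692. Share from F = 0.00196/0.00692 = 0.283.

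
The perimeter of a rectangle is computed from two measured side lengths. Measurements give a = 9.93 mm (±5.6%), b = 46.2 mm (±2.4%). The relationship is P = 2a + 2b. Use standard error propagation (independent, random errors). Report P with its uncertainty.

Each term contributes (cᵢ δxᵢ)² to (δP)²:
  (2·δa)² = 1.24;  (2·δb)² = 4.92
δP = √(6.15) = 2.48 mm
P = 112 mm.

112 ± 2.48 mm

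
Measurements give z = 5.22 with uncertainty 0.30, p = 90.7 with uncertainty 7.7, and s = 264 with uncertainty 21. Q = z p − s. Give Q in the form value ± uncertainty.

209 ± 52.9

Let w = z·p = 473. δw/w = √((1·δz/z)² + (1·δp/p)²) = √(0.00330 + 0.00721) = 0.103, so δw = 48.5.
Q = w − s: δQ = √(δw² + δs²) = √(2360 + 441) = 52.9
Q = 209.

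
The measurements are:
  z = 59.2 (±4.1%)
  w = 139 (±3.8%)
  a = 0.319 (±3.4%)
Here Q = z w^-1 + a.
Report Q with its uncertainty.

Let p = z·w^-1 = 0.426. δp/p = √((1·δz/z)² + (-1·δw/w)²) = √(0.00168 + 0.00144) = 0.0559, so δp = 0.0238.
Q = p + a: δQ = √(δp² + δa²) = √(0.000567 + 0.000118) = 0.0262
Q = 0.745.

0.745 ± 0.0262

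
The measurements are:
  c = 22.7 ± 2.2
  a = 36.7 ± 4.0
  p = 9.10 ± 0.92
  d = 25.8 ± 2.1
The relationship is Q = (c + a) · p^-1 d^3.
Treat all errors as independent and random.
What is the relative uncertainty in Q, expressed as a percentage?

Let u = c + a = 59.4. δu = √(δc² + δa²) = √(4.84 + 16.0) = 4.57, so δu/u = 0.0769.
Q is then a monomial in u, p, d:
δQ/Q = √((δu/u)² + (-1·δp/p)² + (3·δd/d)²) = √(0.00591 + 0.0102 + 0.0596) = 0.275

27.5%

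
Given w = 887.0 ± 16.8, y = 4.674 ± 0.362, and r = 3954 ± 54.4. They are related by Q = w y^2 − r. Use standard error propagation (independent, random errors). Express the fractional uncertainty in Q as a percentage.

19.6%

Let p = w·y^2 = 19380. δp/p = √((1·δw/w)² + (2·δy/y)²) = √(0.000359 + 0.0240) = 0.156, so δp = 3020.
Q = p − r: δQ = √(δp² + δr²) = √(9.14e+06 + 2960) = 3020
Q = 15420, so δQ/Q = 3020/15420 = 0.196.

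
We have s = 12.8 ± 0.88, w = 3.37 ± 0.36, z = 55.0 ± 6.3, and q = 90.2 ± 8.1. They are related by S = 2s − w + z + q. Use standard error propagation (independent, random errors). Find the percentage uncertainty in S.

6.22%

Each term contributes (cᵢ δxᵢ)² to (δS)²:
  (2·δs)² = 3.10;  (δw)² = 0.130;  (δz)² = 39.7;  (δq)² = 65.6
δS = √(109) = 10.4
S = 167, so δS/S = 10.4/167 = 0.0622.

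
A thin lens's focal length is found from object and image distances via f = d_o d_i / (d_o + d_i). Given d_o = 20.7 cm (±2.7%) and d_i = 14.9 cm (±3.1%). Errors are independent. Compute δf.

∂f/∂d_o = (d_i/(d_o+d_i))² = 0.175;  ∂f/∂d_i = (d_o/(d_o+d_i))² = 0.338
δf = √((∂f/∂d_o · δd_o)² + (∂f/∂d_i · δd_i)²) = √(0.00959 + 0.0244) = 0.184 cm

0.184 cm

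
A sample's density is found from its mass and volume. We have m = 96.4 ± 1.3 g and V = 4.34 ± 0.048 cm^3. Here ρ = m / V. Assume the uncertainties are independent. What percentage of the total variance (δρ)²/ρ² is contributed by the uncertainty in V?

40.2%

(δρ/ρ)² = (1·δm/m)² + (-1·δV/V)²
  m term: (1×0.0135)² = 0.000182
  V term: (-1×0.0111)² = 0.000122
Total = 0.000304. Share from V = 0.000122/0.000304 = 0.402.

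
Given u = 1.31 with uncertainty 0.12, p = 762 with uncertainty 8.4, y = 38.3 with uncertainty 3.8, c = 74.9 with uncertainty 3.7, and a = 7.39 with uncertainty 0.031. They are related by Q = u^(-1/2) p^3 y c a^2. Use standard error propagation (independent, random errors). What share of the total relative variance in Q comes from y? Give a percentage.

(δQ/Q)² = (−½·δu/u)² + (3·δp/p)² + (1·δy/y)² + (1·δc/c)² + (2·δa/a)²
  u term: (-0.5×0.0916)² = 0.00210
  p term: (3×0.0110)² = 0.00109
  y term: (1×0.0992)² = 0.00984
  c term: (1×0.0494)² = 0.00244
  a term: (2×0.00419)² = 7.04e-05
Total = 0.0155. Share from y = 0.00984/0.0155 = 0.633.

63.3%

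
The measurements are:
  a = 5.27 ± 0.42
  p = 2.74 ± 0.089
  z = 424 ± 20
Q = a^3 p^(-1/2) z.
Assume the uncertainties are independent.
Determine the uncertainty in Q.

Relative error in a monomial: (δQ/Q)² = Σ (nᵢ · δxᵢ/xᵢ)².
  (3·δa/a)² = (3×0.0797)² = 0.0572;  (−½·δp/p)² = (-0.5×0.0325)² = 0.000264;  (1·δz/z)² = (1×0.0472)² = 0.00222
δQ/Q = √(0.0597) = 0.244
Q = 37500, so δQ = 0.244 × 37500 = 9160.

9160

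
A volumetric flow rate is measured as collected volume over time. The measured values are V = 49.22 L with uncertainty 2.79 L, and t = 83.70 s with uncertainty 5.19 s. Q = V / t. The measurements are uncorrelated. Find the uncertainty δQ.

0.0494 L/s

Products/powers → add relative errors in quadrature, weighted by exponent:
  (1·δV/V)² = (1×0.0567)² = 0.00321;  (-1·δt/t)² = (-1×0.0620)² = 0.00384
δQ/Q = √(0.00706) = 0.0840
Q = 0.5881 L/s, so δQ = 0.0840 × 0.5881 = 0.0494 L/s.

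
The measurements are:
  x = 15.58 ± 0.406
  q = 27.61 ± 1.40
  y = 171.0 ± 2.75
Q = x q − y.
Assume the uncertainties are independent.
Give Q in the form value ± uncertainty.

259.2 ± 24.7

Let p = x·q = 430.2. δp/p = √((1·δx/x)² + (1·δq/q)²) = √(0.000679 + 0.00257) = 0.0570, so δp = 24.5.
Q = p − y: δQ = √(δp² + δy²) = √(601 + 7.56) = 24.7
Q = 259.2.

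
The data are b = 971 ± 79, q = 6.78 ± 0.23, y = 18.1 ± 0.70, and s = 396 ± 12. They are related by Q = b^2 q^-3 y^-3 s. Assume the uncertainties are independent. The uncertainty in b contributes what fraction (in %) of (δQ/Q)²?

51.7%

(δQ/Q)² = (2·δb/b)² + (-3·δq/q)² + (-3·δy/y)² + (1·δs/s)²
  b term: (2×0.0814)² = 0.0265
  q term: (-3×0.0339)² = 0.0104
  y term: (-3×0.0387)² = 0.0135
  s term: (1×0.0303)² = 0.000918
Total = 0.0512. Share from b = 0.0265/0.0512 = 0.517.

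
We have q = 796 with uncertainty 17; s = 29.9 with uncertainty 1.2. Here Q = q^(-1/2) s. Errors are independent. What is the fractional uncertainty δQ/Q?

Relative error in a monomial: (δQ/Q)² = Σ (nᵢ · δxᵢ/xᵢ)².
  (−½·δq/q)² = (-0.5×0.0214)² = 0.000114;  (1·δs/s)² = (1×0.0401)² = 0.00161
δQ/Q = √(0.00172) = 0.0415

0.0415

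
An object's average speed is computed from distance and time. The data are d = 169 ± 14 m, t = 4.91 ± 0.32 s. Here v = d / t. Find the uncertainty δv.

Since v is a product/quotient, work with relative uncertainties:
  (1·δd/d)² = (1×0.0828)² = 0.00686;  (-1·δt/t)² = (-1×0.0652)² = 0.00425
δv/v = √(0.0111) = 0.105
v = 34.4 m/s, so δv = 0.105 × 34.4 = 3.63 m/s.

3.63 m/s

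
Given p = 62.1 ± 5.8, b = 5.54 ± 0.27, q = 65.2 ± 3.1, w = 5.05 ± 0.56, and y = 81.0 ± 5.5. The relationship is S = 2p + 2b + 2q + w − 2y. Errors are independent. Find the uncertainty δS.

Each term contributes (cᵢ δxᵢ)² to (δS)²:
  (2·δp)² = 135;  (2·δb)² = 0.292;  (2·δq)² = 38.4;  (δw)² = 0.314;  (2·δy)² = 121
δS = √(295) = 17.2

17.2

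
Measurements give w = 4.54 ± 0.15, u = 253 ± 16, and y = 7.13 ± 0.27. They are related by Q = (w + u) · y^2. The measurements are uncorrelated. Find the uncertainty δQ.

Let h = w + u = 258. δh = √(δw² + δu²) = √(0.0225 + 256) = 16.0, so δh/h = 0.0621.
Q is then a monomial in h, y:
δQ/Q = √((δh/h)² + (2·δy/y)²) = √(0.00386 + 0.00574) = 0.0980
Q = 13100, so δQ = 0.0980 × 13100 = 1280.

1280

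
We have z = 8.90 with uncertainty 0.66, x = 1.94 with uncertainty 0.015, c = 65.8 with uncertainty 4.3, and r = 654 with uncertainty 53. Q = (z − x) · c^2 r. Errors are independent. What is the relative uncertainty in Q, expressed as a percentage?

18.1%

Let u = z − x = 6.96. δu = √(δz² + δx²) = √(0.436 + 0.000225) = 0.660, so δu/u = 0.0949.
Q is then a monomial in u, c, r:
δQ/Q = √((δu/u)² + (2·δc/c)² + (1·δr/r)²) = √(0.00900 + 0.0171 + 0.00657) = 0.181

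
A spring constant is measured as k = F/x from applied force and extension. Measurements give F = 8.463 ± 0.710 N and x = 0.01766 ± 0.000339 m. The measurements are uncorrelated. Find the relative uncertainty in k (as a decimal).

Since k is a product/quotient, work with relative uncertainties:
  (1·δF/F)² = (1×0.0839)² = 0.00704;  (-1·δx/x)² = (-1×0.0192)² = 0.000368
δk/k = √(0.00741) = 0.0861

0.0861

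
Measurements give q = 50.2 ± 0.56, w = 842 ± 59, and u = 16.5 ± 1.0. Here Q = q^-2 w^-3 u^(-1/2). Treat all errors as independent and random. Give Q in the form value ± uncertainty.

Relative error in a monomial: (δQ/Q)² = Σ (nᵢ · δxᵢ/xᵢ)².
  (-2·δq/q)² = (-2×0.0112)² = 0.000498;  (-3·δw/w)² = (-3×0.0701)² = 0.0442;  (−½·δu/u)² = (-0.5×0.0606)² = 0.000918
δQ/Q = √(0.0456) = 0.214
Q = 1.64e-13, so δQ = 0.214 × 1.64e-13 = 3.49e-14.

(1.64 ± 0.349) × 10^-13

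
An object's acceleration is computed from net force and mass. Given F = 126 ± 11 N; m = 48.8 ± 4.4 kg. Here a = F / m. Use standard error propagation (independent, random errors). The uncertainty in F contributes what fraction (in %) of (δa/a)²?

(δa/a)² = (1·δF/F)² + (-1·δm/m)²
  F term: (1×0.0873)² = 0.00762
  m term: (-1×0.0902)² = 0.00813
Total = 0.0158. Share from F = 0.00762/0.0158 = 0.484.

48.4%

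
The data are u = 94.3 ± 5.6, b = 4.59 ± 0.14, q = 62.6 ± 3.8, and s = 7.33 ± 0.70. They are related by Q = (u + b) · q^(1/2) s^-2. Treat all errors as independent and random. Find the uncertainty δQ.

Let w = u + b = 98.9. δw = √(δu² + δb²) = √(31.4 + 0.0196) = 5.60, so δw/w = 0.0566.
Q is then a monomial in w, q, s:
δQ/Q = √((δw/w)² + (½·δq/q)² + (-2·δs/s)²) = √(0.00321 + 0.000921 + 0.0365) = 0.202
Q = 14.6, so δQ = 0.202 × 14.6 = 2.93.

2.93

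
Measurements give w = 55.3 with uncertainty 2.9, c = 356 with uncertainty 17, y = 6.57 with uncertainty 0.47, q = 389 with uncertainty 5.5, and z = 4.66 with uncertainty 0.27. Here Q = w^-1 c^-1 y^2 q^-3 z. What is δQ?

3.04e-11

Products/powers → add relative errors in quadrature, weighted by exponent:
  (-1·δw/w)² = (-1×0.0524)² = 0.00275;  (-1·δc/c)² = (-1×0.0478)² = 0.00228;  (2·δy/y)² = (2×0.0715)² = 0.0205;  (-3·δq/q)² = (-3×0.0141)² = 0.00180;  (1·δz/z)² = (1×0.0579)² = 0.00336
δQ/Q = √(0.0307) = 0.175
Q = 1.74e-10, so δQ = 0.175 × 1.74e-10 = 3.04e-11.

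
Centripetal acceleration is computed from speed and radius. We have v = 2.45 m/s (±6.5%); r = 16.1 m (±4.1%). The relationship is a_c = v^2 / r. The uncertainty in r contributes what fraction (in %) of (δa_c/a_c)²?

9.05%

(δa_c/a_c)² = (2·δv/v)² + (-1·δr/r)²
  v term: (2×0.0650)² = 0.0169
  r term: (-1×0.0410)² = 0.00168
Total = 0.0186. Share from r = 0.00168/0.0186 = 0.0905.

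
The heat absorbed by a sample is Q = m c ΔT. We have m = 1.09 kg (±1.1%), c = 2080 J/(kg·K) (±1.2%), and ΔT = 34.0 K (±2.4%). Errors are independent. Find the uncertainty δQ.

2240 J

Products/powers → add relative errors in quadrature, weighted by exponent:
  (1·δm/m)² = (1×0.0110)² = 0.000121;  (1·δc/c)² = (1×0.0120)² = 0.000144;  (1·δΔT/ΔT)² = (1×0.0240)² = 0.000576
δQ/Q = √(0.000841) = 0.0290
Q = 77100 J, so δQ = 0.0290 × 77100 = 2240 J.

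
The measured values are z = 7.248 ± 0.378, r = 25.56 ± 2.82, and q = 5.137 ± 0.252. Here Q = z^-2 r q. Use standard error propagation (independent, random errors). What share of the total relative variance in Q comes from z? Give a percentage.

42.7%

(δQ/Q)² = (-2·δz/z)² + (1·δr/r)² + (1·δq/q)²
  z term: (-2×0.0522)² = 0.0109
  r term: (1×0.110)² = 0.0122
  q term: (1×0.0491)² = 0.00241
Total = 0.0255. Share from z = 0.0109/0.0255 = 0.427.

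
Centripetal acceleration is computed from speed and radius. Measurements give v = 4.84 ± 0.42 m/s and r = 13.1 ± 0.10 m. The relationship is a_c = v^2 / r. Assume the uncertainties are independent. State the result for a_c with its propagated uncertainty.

Since a_c is a product/quotient, work with relative uncertainties:
  (2·δv/v)² = (2×0.0868)² = 0.0301;  (-1·δr/r)² = (-1×0.00763)² = 5.83e-05
δa_c/a_c = √(0.0302) = 0.174
a_c = 1.79 m/s^2, so δa_c = 0.174 × 1.79 = 0.311 m/s^2.

1.79 ± 0.311 m/s^2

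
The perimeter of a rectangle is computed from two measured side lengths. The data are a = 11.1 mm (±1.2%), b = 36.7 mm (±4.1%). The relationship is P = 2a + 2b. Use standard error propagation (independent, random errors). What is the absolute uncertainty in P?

3.02 mm

For a sum/difference, combine absolute errors in quadrature:
  (2·δa)² = 0.0710;  (2·δb)² = 9.06
δP = √(9.13) = 3.02 mm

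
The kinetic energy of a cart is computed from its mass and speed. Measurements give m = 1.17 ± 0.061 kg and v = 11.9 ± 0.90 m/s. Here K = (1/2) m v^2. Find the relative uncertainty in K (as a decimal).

0.160

For a monomial K ∝ m, v^2, fractional errors add in quadrature:
  (1·δm/m)² = (1×0.0521)² = 0.00272;  (2·δv/v)² = (2×0.0756)² = 0.0229
δK/K = √(0.0256) = 0.160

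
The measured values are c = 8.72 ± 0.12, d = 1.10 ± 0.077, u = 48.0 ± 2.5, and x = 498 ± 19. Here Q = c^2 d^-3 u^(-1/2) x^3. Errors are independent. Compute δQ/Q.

0.242

Since Q is a product/quotient, work with relative uncertainties:
  (2·δc/c)² = (2×0.0138)² = 0.000758;  (-3·δd/d)² = (-3×0.0700)² = 0.0441;  (−½·δu/u)² = (-0.5×0.0521)² = 0.000678;  (3·δx/x)² = (3×0.0382)² = 0.0131
δQ/Q = √(0.0586) = 0.242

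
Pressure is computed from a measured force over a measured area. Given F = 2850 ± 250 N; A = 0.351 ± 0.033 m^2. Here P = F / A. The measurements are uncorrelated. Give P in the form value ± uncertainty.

8120 ± 1040 Pa

Each factor contributes (exponent × relative error)² to (δP/P)²:
  (1·δF/F)² = (1×0.0877)² = 0.00769;  (-1·δA/A)² = (-1×0.0940)² = 0.00884
δP/P = √(0.0165) = 0.129
P = 8120 Pa, so δP = 0.129 × 8120 = 1040 Pa.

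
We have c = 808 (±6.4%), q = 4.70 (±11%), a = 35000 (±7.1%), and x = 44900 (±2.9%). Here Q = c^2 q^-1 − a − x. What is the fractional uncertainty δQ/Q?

Let p = c^2·q^-1 = 1.39e+05. δp/p = √((2·δc/c)² + (-1·δq/q)²) = √(0.0164 + 0.0121) = 0.169, so δp = 23400.
Q = p − a − x: δQ = √(δp² + δa² + δx²) = √(5.5e+08 + 6.18e+06 + 1.7e+06) = 23600
Q = 59000, so δQ/Q = 23600/59000 = 0.400.

0.400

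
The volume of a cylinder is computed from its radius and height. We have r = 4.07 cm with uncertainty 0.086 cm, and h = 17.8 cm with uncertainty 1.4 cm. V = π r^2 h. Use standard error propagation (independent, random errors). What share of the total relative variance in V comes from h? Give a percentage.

77.6%

(δV/V)² = (2·δr/r)² + (1·δh/h)²
  r term: (2×0.0211)² = 0.00179
  h term: (1×0.0787)² = 0.00619
Total = 0.00797. Share from h = 0.00619/0.00797 = 0.776.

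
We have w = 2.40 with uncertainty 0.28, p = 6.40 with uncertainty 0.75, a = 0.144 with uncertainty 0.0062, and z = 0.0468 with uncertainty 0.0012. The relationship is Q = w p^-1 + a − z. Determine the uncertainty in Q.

Let h = w·p^-1 = 0.375. δh/h = √((1·δw/w)² + (-1·δp/p)²) = √(0.0136 + 0.0137) = 0.165, so δh = 0.0620.
Q = h + a − z: δQ = √(δh² + δa² + δz²) = √(0.00385 + 3.84e-05 + 1.44e-06) = 0.0623

0.0623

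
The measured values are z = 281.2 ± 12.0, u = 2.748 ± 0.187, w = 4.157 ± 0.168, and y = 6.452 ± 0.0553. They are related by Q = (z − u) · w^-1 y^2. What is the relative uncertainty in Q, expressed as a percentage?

Let h = z − u = 278.5. δh = √(δz² + δu²) = √(144 + 0.0350) = 12.0, so δh/h = 0.0431.
Q is then a monomial in h, w, y:
δQ/Q = √((δh/h)² + (-1·δw/w)² + (2·δy/y)²) = √(0.00186 + 0.00163 + 0.000294) = 0.0615

6.15%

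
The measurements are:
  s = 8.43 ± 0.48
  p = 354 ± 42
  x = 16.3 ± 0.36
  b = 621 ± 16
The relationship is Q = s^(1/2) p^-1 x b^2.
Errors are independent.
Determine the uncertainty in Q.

Relative error in a monomial: (δQ/Q)² = Σ (nᵢ · δxᵢ/xᵢ)².
  (½·δs/s)² = (0.5×0.0569)² = 0.000811;  (-1·δp/p)² = (-1×0.119)² = 0.0141;  (1·δx/x)² = (1×0.0221)² = 0.000488;  (2·δb/b)² = (2×0.0258)² = 0.00266
δQ/Q = √(0.0180) = 0.134
Q = 51600, so δQ = 0.134 × 51600 = 6920.

6920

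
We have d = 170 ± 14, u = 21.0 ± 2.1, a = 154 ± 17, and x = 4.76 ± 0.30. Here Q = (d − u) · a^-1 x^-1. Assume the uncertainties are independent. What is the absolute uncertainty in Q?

Let w = d − u = 149. δw = √(δd² + δu²) = √(196 + 4.41) = 14.2, so δw/w = 0.0950.
Q is then a monomial in w, a, x:
δQ/Q = √((δw/w)² + (-1·δa/a)² + (-1·δx/x)²) = √(0.00903 + 0.0122 + 0.00397) = 0.159
Q = 0.203, so δQ = 0.159 × 0.203 = 0.0323.

0.0323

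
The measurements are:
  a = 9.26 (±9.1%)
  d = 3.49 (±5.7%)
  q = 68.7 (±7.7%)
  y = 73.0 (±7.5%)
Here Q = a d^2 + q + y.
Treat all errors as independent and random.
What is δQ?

Let p = a·d^2 = 113. δp/p = √((1·δa/a)² + (2·δd/d)²) = √(0.00828 + 0.0130) = 0.146, so δp = 16.5.
Q = p + q + y: δQ = √(δp² + δq² + δy²) = √(271 + 28.0 + 30.0) = 18.1

18.1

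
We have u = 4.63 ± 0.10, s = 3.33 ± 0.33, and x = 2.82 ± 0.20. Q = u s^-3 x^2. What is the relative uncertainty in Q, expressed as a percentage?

Products/powers → add relative errors in quadrature, weighted by exponent:
  (1·δu/u)² = (1×0.0216)² = 0.000466;  (-3·δs/s)² = (-3×0.0991)² = 0.0884;  (2·δx/x)² = (2×0.0709)² = 0.0201
δQ/Q = √(0.109) = 0.330

33.0%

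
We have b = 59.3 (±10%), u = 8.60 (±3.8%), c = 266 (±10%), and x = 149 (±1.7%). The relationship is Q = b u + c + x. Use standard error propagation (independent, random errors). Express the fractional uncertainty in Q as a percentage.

Let p = b·u = 510. δp/p = √((1·δb/b)² + (1·δu/u)²) = √(0.0100 + 0.00144) = 0.107, so δp = 54.6.
Q = p + c + x: δQ = √(δp² + δc² + δx²) = √(2980 + 708 + 6.42) = 60.7
Q = 925, so δQ/Q = 60.7/925 = 0.0657.

6.57%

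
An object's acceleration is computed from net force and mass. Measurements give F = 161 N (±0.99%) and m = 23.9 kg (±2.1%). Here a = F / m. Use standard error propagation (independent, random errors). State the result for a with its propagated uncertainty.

6.74 ± 0.156 m/s^2

For a monomial a ∝ F, m^-1, fractional errors add in quadrature:
  (1·δF/F)² = (1×0.00990)² = 9.8e-05;  (-1·δm/m)² = (-1×0.0210)² = 0.000441
δa/a = √(0.000539) = 0.0232
a = 6.74 m/s^2, so δa = 0.0232 × 6.74 = 0.156 m/s^2.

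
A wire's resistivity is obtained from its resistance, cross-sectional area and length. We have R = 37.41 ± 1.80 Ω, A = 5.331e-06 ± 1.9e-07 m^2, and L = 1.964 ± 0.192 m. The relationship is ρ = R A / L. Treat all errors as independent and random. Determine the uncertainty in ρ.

Since ρ is a product/quotient, work with relative uncertainties:
  (1·δR/R)² = (1×0.0481)² = 0.00232;  (1·δA/A)² = (1×0.0356)² = 0.00127;  (-1·δL/L)² = (-1×0.0978)² = 0.00956
δρ/ρ = √(0.0131) = 0.115
ρ = 0.0001015 Ω·m, so δρ = 0.115 × 0.0001015 = 1.16e-05 Ω·m.

1.16e-05 Ω·m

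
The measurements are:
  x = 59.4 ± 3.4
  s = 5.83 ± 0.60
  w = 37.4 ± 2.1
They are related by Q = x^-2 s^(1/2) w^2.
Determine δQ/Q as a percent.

16.8%

Products/powers → add relative errors in quadrature, weighted by exponent:
  (-2·δx/x)² = (-2×0.0572)² = 0.0131;  (½·δs/s)² = (0.5×0.103)² = 0.00265;  (2·δw/w)² = (2×0.0561)² = 0.0126
δQ/Q = √(0.0284) = 0.168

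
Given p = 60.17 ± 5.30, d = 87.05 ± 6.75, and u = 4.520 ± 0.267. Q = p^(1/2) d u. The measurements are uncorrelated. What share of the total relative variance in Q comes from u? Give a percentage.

(δQ/Q)² = (½·δp/p)² + (1·δd/d)² + (1·δu/u)²
  p term: (0.5×0.0881)² = 0.00194
  d term: (1×0.0775)² = 0.00601
  u term: (1×0.0591)² = 0.00349
Total = 0.0114. Share from u = 0.00349/0.0114 = 0.305.

30.5%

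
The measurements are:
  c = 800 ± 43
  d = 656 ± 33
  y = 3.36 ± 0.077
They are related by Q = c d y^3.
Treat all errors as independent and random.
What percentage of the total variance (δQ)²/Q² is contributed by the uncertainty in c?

(δQ/Q)² = (1·δc/c)² + (1·δd/d)² + (3·δy/y)²
  c term: (1×0.0537)² = 0.00289
  d term: (1×0.0503)² = 0.00253
  y term: (3×0.0229)² = 0.00473
Total = 0.0101. Share from c = 0.00289/0.0101 = 0.285.

28.5%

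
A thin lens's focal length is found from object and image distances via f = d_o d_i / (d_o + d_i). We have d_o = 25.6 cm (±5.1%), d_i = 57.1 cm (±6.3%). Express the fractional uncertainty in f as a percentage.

4.03%

∂f/∂d_o = (d_i/(d_o+d_i))² = 0.477;  ∂f/∂d_i = (d_o/(d_o+d_i))² = 0.0958
δf = √((∂f/∂d_o · δd_o)² + (∂f/∂d_i · δd_i)²) = √(0.387 + 0.119) = 0.711 cm
f = 17.7 cm, so δf/f = 0.711/17.7 = 0.0403.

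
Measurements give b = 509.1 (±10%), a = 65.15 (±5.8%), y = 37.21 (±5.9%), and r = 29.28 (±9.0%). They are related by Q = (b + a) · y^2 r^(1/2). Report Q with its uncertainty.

Let u = b + a = 574.2. δu = √(δb² + δa²) = √(2590 + 14.3) = 51.1, so δu/u = 0.0889.
Q is then a monomial in u, y, r:
δQ/Q = √((δu/u)² + (2·δy/y)² + (½·δr/r)²) = √(0.00790 + 0.0139 + 0.00203) = 0.154
Q = 4.302e+06, so δQ = 0.154 × 4.302e+06 = 6.64e+05.

(4.302 ± 0.664) × 10^6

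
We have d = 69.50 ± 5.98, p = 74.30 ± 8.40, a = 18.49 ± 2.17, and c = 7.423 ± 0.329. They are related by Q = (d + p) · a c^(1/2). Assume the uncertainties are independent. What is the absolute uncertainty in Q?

1010

Let u = d + p = 143.8. δu = √(δd² + δp²) = √(35.8 + 70.6) = 10.3, so δu/u = 0.0717.
Q is then a monomial in u, a, c:
δQ/Q = √((δu/u)² + (1·δa/a)² + (½·δc/c)²) = √(0.00514 + 0.0138 + 0.000491) = 0.139
Q = 7244, so δQ = 0.139 × 7244 = 1010.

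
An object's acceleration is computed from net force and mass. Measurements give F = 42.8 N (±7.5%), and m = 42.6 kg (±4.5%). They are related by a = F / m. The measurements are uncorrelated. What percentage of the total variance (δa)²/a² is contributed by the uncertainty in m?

(δa/a)² = (1·δF/F)² + (-1·δm/m)²
  F term: (1×0.0750)² = 0.00562
  m term: (-1×0.0450)² = 0.00202
Total = 0.00765. Share from m = 0.00202/0.00765 = 0.265.

26.5%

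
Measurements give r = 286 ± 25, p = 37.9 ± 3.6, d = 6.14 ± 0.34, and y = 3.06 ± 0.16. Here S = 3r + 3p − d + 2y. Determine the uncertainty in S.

Sums and differences: (δS)² = Σ (cᵢ δxᵢ)².
  (3·δr)² = 5620;  (3·δp)² = 117;  (δd)² = 0.116;  (2·δy)² = 0.102
δS = √(5740) = 75.8

75.8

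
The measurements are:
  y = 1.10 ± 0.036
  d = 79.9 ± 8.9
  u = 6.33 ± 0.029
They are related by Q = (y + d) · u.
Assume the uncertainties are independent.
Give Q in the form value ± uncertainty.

513 ± 56.4

Let w = y + d = 81.0. δw = √(δy² + δd²) = √(0.00130 + 79.2) = 8.90, so δw/w = 0.110.
Q is then a monomial in w, u:
δQ/Q = √((δw/w)² + (1·δu/u)²) = √(0.0121 + 2.1e-05) = 0.110
Q = 513, so δQ = 0.110 × 513 = 56.4.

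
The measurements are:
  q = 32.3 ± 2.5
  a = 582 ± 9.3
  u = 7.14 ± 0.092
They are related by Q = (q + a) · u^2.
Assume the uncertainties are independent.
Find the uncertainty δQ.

945

Let w = q + a = 614. δw = √(δq² + δa²) = √(6.25 + 86.5) = 9.63, so δw/w = 0.0157.
Q is then a monomial in w, u:
δQ/Q = √((δw/w)² + (2·δu/u)²) = √(0.000246 + 0.000664) = 0.0302
Q = 31300, so δQ = 0.0302 × 31300 = 945.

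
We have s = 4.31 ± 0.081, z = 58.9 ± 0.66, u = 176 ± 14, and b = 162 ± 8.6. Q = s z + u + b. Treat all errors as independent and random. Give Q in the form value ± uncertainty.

592 ± 17.3

Let p = s·z = 254. δp/p = √((1·δs/s)² + (1·δz/z)²) = √(0.000353 + 0.000126) = 0.0219, so δp = 5.55.
Q = p + u + b: δQ = √(δp² + δu² + δb²) = √(30.9 + 196 + 74.0) = 17.3
Q = 592.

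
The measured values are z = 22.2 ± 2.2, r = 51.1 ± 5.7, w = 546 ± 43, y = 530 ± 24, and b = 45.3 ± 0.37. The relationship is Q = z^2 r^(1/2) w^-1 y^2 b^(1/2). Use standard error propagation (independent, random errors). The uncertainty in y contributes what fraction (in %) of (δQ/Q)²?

14.4%

(δQ/Q)² = (2·δz/z)² + (½·δr/r)² + (-1·δw/w)² + (2·δy/y)² + (½·δb/b)²
  z term: (2×0.0991)² = 0.0393
  r term: (0.5×0.112)² = 0.00311
  w term: (-1×0.0788)² = 0.00620
  y term: (2×0.0453)² = 0.00820
  b term: (0.5×0.00817)² = 1.67e-05
Total = 0.0568. Share from y = 0.00820/0.0568 = 0.144.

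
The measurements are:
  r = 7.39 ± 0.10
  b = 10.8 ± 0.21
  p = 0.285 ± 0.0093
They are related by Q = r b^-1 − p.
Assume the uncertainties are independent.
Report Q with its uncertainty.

0.399 ± 0.0187

Let w = r·b^-1 = 0.684. δw/w = √((1·δr/r)² + (-1·δb/b)²) = √(0.000183 + 0.000378) = 0.0237, so δw = 0.0162.
Q = w − p: δQ = √(δw² + δp²) = √(0.000263 + 8.65e-05) = 0.0187
Q = 0.399.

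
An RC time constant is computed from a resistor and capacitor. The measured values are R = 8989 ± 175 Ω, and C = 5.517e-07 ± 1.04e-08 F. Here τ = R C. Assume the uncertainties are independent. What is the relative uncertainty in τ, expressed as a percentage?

2.71%

For a monomial τ ∝ R, C, fractional errors add in quadrature:
  (1·δR/R)² = (1×0.0195)² = 0.000379;  (1·δC/C)² = (1×0.0189)² = 0.000355
δτ/τ = √(0.000734) = 0.0271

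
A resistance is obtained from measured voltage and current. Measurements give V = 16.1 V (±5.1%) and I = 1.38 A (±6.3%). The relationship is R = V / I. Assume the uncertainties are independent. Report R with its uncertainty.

11.7 ± 0.946 Ω

Relative error in a monomial: (δR/R)² = Σ (nᵢ · δxᵢ/xᵢ)².
  (1·δV/V)² = (1×0.0510)² = 0.00260;  (-1·δI/I)² = (-1×0.0630)² = 0.00397
δR/R = √(0.00657) = 0.0811
R = 11.7 Ω, so δR = 0.0811 × 11.7 = 0.946 Ω.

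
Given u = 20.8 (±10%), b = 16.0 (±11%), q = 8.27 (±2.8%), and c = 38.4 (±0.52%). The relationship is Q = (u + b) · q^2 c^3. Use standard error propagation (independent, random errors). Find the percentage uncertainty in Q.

Let w = u + b = 36.8. δw = √(δu² + δb²) = √(4.33 + 3.10) = 2.72, so δw/w = 0.0740.
Q is then a monomial in w, q, c:
δQ/Q = √((δw/w)² + (2·δq/q)² + (3·δc/c)²) = √(0.00548 + 0.00314 + 0.000243) = 0.0941

9.41%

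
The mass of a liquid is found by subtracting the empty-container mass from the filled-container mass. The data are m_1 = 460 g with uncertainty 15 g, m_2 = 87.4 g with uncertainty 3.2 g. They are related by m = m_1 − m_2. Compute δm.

15.3 g

m is a linear combination, so absolute uncertainties add in quadrature:
  (δm_1)² = 225;  (δm_2)² = 10.2
δm = √(235) = 15.3 g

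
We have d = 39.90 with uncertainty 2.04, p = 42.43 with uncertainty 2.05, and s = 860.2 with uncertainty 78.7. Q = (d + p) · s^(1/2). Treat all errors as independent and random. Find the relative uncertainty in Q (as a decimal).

Let u = d + p = 82.33. δu = √(δd² + δp²) = √(4.16 + 4.20) = 2.89, so δu/u = 0.0351.
Q is then a monomial in u, s:
δQ/Q = √((δu/u)² + (½·δs/s)²) = √(0.00123 + 0.00209) = 0.0577

0.0577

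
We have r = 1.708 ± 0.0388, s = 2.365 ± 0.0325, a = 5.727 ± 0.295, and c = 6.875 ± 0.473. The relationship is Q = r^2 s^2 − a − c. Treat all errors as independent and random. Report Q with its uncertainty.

Let p = r^2·s^2 = 16.32. δp/p = √((2·δr/r)² + (2·δs/s)²) = √(0.00206 + 0.000755) = 0.0531, so δp = 0.866.
Q = p − a − c: δQ = √(δp² + δa² + δc²) = √(0.751 + 0.0870 + 0.224) = 1.03
Q = 3.715.

3.715 ± 1.03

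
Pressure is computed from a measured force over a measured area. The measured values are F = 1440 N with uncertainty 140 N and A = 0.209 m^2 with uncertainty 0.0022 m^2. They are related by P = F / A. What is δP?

Each factor contributes (exponent × relative error)² to (δP/P)²:
  (1·δF/F)² = (1×0.0972)² = 0.00945;  (-1·δA/A)² = (-1×0.0105)² = 0.000111
δP/P = √(0.00956) = 0.0978
P = 6890 Pa, so δP = 0.0978 × 6890 = 674 Pa.

674 Pa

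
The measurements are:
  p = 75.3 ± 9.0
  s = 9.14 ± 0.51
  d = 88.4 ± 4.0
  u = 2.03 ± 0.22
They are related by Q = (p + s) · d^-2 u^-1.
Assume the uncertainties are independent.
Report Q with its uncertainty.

0.00532 ± 0.000942

Let w = p + s = 84.4. δw = √(δp² + δs²) = √(81.0 + 0.260) = 9.01, so δw/w = 0.107.
Q is then a monomial in w, d, u:
δQ/Q = √((δw/w)² + (-2·δd/d)² + (-1·δu/u)²) = √(0.0114 + 0.00819 + 0.0117) = 0.177
Q = 0.00532, so δQ = 0.177 × 0.00532 = 0.000942.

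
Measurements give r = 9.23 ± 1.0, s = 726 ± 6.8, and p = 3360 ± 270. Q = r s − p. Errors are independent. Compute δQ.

Let w = r·s = 6700. δw/w = √((1·δr/r)² + (1·δs/s)²) = √(0.0117 + 8.77e-05) = 0.109, so δw = 729.
Q = w − p: δQ = √(δw² + δp²) = √(5.31e+05 + 72900) = 777

777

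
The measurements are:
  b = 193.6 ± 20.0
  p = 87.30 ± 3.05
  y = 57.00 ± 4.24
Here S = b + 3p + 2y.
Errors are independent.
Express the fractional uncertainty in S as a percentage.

Each term contributes (cᵢ δxᵢ)² to (δS)²:
  (δb)² = 400;  (3·δp)² = 83.7;  (2·δy)² = 71.9
δS = √(556) = 23.6
S = 569.5, so δS/S = 23.6/569.5 = 0.0414.

4.14%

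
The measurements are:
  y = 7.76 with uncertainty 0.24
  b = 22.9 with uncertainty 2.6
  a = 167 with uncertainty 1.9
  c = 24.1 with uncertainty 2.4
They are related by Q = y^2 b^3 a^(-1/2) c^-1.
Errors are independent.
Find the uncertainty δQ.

837

For a monomial Q ∝ y^2, b^3, a^(-1/2), c^-1, fractional errors add in quadrature:
  (2·δy/y)² = (2×0.0309)² = 0.00383;  (3·δb/b)² = (3×0.114)² = 0.116;  (−½·δa/a)² = (-0.5×0.0114)² = 3.24e-05;  (-1·δc/c)² = (-1×0.0996)² = 0.00992
δQ/Q = √(0.130) = 0.360
Q = 2320, so δQ = 0.360 × 2320 = 837.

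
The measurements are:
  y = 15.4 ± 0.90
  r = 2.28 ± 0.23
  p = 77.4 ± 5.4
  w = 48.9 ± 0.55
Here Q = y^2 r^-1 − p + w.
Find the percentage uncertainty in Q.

Let h = y^2·r^-1 = 104. δh/h = √((2·δy/y)² + (-1·δr/r)²) = √(0.0137 + 0.0102) = 0.154, so δh = 16.1.
Q = h − p + w: δQ = √(δh² + δp² + δw²) = √(258 + 29.2 + 0.303) = 17.0
Q = 75.5, so δQ/Q = 17.0/75.5 = 0.224.

22.4%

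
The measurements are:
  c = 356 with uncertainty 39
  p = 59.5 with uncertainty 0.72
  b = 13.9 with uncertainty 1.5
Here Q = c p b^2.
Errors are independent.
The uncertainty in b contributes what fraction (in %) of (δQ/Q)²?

79.3%

(δQ/Q)² = (1·δc/c)² + (1·δp/p)² + (2·δb/b)²
  c term: (1×0.110)² = 0.0120
  p term: (1×0.0121)² = 0.000146
  b term: (2×0.108)² = 0.0466
Total = 0.0587. Share from b = 0.0466/0.0587 = 0.793.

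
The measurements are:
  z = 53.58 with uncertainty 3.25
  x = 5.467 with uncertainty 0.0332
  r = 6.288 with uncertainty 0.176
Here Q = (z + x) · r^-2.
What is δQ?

Let u = z + x = 59.05. δu = √(δz² + δx²) = √(10.6 + 0.00110) = 3.25, so δu/u = 0.0550.
Q is then a monomial in u, r:
δQ/Q = √((δu/u)² + (-2·δr/r)²) = √(0.00303 + 0.00313) = 0.0785
Q = 1.493, so δQ = 0.0785 × 1.493 = 0.117.

0.117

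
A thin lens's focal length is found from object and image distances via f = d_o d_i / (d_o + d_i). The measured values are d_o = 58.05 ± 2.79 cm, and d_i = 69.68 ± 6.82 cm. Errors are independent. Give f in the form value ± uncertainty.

31.67 ± 1.64 cm

∂f/∂d_o = (d_i/(d_o+d_i))² = 0.298;  ∂f/∂d_i = (d_o/(d_o+d_i))² = 0.207
δf = √((∂f/∂d_o · δd_o)² + (∂f/∂d_i · δd_i)²) = √(0.689 + 1.98) = 1.64 cm
f = 31.67 cm.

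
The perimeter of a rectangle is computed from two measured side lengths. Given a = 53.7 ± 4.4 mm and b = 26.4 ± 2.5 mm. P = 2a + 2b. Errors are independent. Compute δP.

10.1 mm

Absolute uncertainties add in quadrature for a linear combination:
  (2·δa)² = 77.4;  (2·δb)² = 25.0
δP = √(102) = 10.1 mm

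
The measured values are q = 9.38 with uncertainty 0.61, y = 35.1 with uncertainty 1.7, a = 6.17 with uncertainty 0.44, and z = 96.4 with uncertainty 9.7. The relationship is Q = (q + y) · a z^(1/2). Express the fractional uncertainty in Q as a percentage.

9.63%

Let u = q + y = 44.5. δu = √(δq² + δy²) = √(0.372 + 2.89) = 1.81, so δu/u = 0.0406.
Q is then a monomial in u, a, z:
δQ/Q = √((δu/u)² + (1·δa/a)² + (½·δz/z)²) = √(0.00165 + 0.00509 + 0.00253) = 0.0963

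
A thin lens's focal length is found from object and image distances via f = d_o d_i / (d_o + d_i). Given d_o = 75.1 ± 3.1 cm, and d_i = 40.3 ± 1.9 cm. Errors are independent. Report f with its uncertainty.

∂f/∂d_o = (d_i/(d_o+d_i))² = 0.122;  ∂f/∂d_i = (d_o/(d_o+d_i))² = 0.424
δf = √((∂f/∂d_o · δd_o)² + (∂f/∂d_i · δd_i)²) = √(0.143 + 0.648) = 0.889 cm
f = 26.2 cm.

26.2 ± 0.889 cm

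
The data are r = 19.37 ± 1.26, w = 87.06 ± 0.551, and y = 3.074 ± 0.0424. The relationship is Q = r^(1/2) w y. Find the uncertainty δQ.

42.3

Each factor contributes (exponent × relative error)² to (δQ/Q)²:
  (½·δr/r)² = (0.5×0.0650)² = 0.00106;  (1·δw/w)² = (1×0.00633)² = 4.01e-05;  (1·δy/y)² = (1×0.0138)² = 0.000190
δQ/Q = √(0.00129) = 0.0359
Q = 1178, so δQ = 0.0359 × 1178 = 42.3.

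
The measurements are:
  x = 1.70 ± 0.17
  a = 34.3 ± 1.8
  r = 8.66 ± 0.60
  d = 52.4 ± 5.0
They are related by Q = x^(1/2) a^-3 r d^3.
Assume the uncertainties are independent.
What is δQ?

Since Q is a product/quotient, work with relative uncertainties:
  (½·δx/x)² = (0.5×0.100)² = 0.00250;  (-3·δa/a)² = (-3×0.0525)² = 0.0248;  (1·δr/r)² = (1×0.0693)² = 0.00480;  (3·δd/d)² = (3×0.0954)² = 0.0819
δQ/Q = √(0.114) = 0.338
Q = 40.3, so δQ = 0.338 × 40.3 = 13.6.

13.6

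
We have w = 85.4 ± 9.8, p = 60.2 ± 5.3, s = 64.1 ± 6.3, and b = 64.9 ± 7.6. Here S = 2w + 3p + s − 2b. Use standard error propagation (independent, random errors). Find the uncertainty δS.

30.1

S is a linear combination, so absolute uncertainties add in quadrature:
  (2·δw)² = 384;  (3·δp)² = 253;  (δs)² = 39.7;  (2·δb)² = 231
δS = √(908) = 30.1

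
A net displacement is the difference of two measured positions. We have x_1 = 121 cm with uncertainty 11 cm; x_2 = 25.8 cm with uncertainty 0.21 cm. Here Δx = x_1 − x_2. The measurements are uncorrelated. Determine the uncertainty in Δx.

11.0 cm

Sums and differences: (δΔx)² = Σ (cᵢ δxᵢ)².
  (δx_1)² = 121;  (δx_2)² = 0.0441
δΔx = √(121) = 11.0 cm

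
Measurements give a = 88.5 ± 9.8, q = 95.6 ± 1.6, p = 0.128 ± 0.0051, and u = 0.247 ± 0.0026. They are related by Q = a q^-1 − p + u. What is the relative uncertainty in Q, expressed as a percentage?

9.94%

Let w = a·q^-1 = 0.926. δw/w = √((1·δa/a)² + (-1·δq/q)²) = √(0.0123 + 0.000280) = 0.112, so δw = 0.104.
Q = w − p + u: δQ = √(δw² + δp² + δu²) = √(0.0107 + 2.6e-05 + 6.76e-06) = 0.104
Q = 1.04, so δQ/Q = 0.104/1.04 = 0.0994.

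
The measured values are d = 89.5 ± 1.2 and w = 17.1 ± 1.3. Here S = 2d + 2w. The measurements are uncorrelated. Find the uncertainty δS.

3.54

Sums and differences: (δS)² = Σ (cᵢ δxᵢ)².
  (2·δd)² = 5.76;  (2·δw)² = 6.76
δS = √(12.5) = 3.54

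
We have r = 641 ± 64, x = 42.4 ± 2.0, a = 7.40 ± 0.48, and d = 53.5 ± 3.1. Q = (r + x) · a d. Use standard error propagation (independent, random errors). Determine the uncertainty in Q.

34600

Let u = r + x = 683. δu = √(δr² + δx²) = √(4100 + 4.00) = 64.0, so δu/u = 0.0937.
Q is then a monomial in u, a, d:
δQ/Q = √((δu/u)² + (1·δa/a)² + (1·δd/d)²) = √(0.00878 + 0.00421 + 0.00336) = 0.128
Q = 2.71e+05, so δQ = 0.128 × 2.71e+05 = 34600.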